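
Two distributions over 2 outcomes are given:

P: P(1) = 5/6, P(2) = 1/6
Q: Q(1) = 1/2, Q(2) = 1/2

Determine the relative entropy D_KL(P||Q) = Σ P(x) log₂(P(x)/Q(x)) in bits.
0.3500 bits

D_KL(P||Q) = Σ P(x) log₂(P(x)/Q(x))

Computing term by term:
  P(1)·log₂(P(1)/Q(1)) = (5/6)·log₂((5/6)/(1/2)) = 0.61414
  P(2)·log₂(P(2)/Q(2)) = (1/6)·log₂((1/6)/(1/2)) = -0.26416

D_KL(P||Q) = 0.61414 - 0.26416 = 0.34998 ≈ 0.3500 bits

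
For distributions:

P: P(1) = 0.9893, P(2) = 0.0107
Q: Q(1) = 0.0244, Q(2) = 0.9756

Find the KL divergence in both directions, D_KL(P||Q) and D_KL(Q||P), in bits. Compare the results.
D_KL(P||Q) = 5.2146 bits, D_KL(Q||P) = 6.2214 bits. D_KL(Q||P) is larger than D_KL(P||Q) by 1.0068 bits; the two directions differ.

D_KL(P||Q) = Σ P(x) log₂(P(x)/Q(x))

Computing term by term:
  P(1)·log₂(P(1)/Q(1)) = 0.9893·log₂(0.9893/0.0244) = 5.28430
  P(2)·log₂(P(2)/Q(2)) = 0.0107·log₂(0.0107/0.9756) = -0.06966

D_KL(P||Q) = 5.28430 - 0.06966 = 5.21464 ≈ 5.2146 bits

D_KL(Q||P) = Σ Q(x) log₂(Q(x)/P(x))

Computing term by term:
  Q(1)·log₂(Q(1)/P(1)) = 0.0244·log₂(0.0244/0.9893) = -0.13033
  Q(2)·log₂(Q(2)/P(2)) = 0.9756·log₂(0.9756/0.0107) = 6.35175

D_KL(Q||P) = -0.13033 + 6.35175 = 6.22142 ≈ 6.2214 bits

These are NOT equal (difference: 1.0068 bits). KL divergence is asymmetric: D_KL(P||Q) ≠ D_KL(Q||P) in general.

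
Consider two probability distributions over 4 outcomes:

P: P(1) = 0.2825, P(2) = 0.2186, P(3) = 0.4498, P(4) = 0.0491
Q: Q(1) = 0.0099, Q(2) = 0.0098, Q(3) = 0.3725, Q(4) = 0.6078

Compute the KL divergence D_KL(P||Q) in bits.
2.2891 bits

D_KL(P||Q) = Σ P(x) log₂(P(x)/Q(x))

Computing term by term:
  P(1)·log₂(P(1)/Q(1)) = 0.2825·log₂(0.2825/0.0099) = 1.36580
  P(2)·log₂(P(2)/Q(2)) = 0.2186·log₂(0.2186/0.0098) = 0.97919
  P(3)·log₂(P(3)/Q(3)) = 0.4498·log₂(0.4498/0.3725) = 0.12237
  P(4)·log₂(P(4)/Q(4)) = 0.0491·log₂(0.0491/0.6078) = -0.17822

D_KL(P||Q) = 1.36580 + 0.97919 + 0.12237 - 0.17822 = 2.28914 ≈ 2.2891 bits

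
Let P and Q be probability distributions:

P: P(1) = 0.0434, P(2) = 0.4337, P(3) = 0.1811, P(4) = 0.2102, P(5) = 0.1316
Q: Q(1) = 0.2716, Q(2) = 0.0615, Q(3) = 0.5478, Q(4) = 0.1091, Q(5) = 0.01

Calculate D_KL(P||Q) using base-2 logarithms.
1.5063 bits

D_KL(P||Q) = Σ P(x) log₂(P(x)/Q(x))

Computing term by term:
  P(1)·log₂(P(1)/Q(1)) = 0.0434·log₂(0.0434/0.2716) = -0.11482
  P(2)·log₂(P(2)/Q(2)) = 0.4337·log₂(0.4337/0.0615) = 1.22218
  P(3)·log₂(P(3)/Q(3)) = 0.1811·log₂(0.1811/0.5478) = -0.28919
  P(4)·log₂(P(4)/Q(4)) = 0.2102·log₂(0.2102/0.1091) = 0.19887
  P(5)·log₂(P(5)/Q(5)) = 0.1316·log₂(0.1316/0.01) = 0.48930

D_KL(P||Q) = -0.11482 + 1.22218 - 0.28919 + 0.19887 + 0.48930 = 1.50634 ≈ 1.5063 bits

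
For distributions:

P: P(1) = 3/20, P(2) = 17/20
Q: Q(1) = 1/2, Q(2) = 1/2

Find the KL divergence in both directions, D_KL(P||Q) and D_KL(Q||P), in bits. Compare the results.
D_KL(P||Q) = 0.3902 bits, D_KL(Q||P) = 0.4857 bits. D_KL(Q||P) is larger than D_KL(P||Q) by 0.0955 bits; the two directions differ.

D_KL(P||Q) = Σ P(x) log₂(P(x)/Q(x))

Computing term by term:
  P(1)·log₂(P(1)/Q(1)) = (3/20)·log₂((3/20)/(1/2)) = -0.26054
  P(2)·log₂(P(2)/Q(2)) = (17/20)·log₂((17/20)/(1/2)) = 0.65070

D_KL(P||Q) = -0.26054 + 0.65070 = 0.39016 ≈ 0.3902 bits

D_KL(Q||P) = Σ Q(x) log₂(Q(x)/P(x))

Computing term by term:
  Q(1)·log₂(Q(1)/P(1)) = (1/2)·log₂((1/2)/(3/20)) = 0.86848
  Q(2)·log₂(Q(2)/P(2)) = (1/2)·log₂((1/2)/(17/20)) = -0.38277

D_KL(Q||P) = 0.86848 - 0.38277 = 0.48571 ≈ 0.4857 bits

These are NOT equal (difference: 0.0955 bits). KL divergence is asymmetric: D_KL(P||Q) ≠ D_KL(Q||P) in general.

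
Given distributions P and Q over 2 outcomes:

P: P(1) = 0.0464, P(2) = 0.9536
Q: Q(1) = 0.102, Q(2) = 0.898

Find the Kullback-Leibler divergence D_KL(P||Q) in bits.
0.0299 bits

D_KL(P||Q) = Σ P(x) log₂(P(x)/Q(x))

Computing term by term:
  P(1)·log₂(P(1)/Q(1)) = 0.0464·log₂(0.0464/0.102) = -0.05273
  P(2)·log₂(P(2)/Q(2)) = 0.9536·log₂(0.9536/0.898) = 0.08265

D_KL(P||Q) = -0.05273 + 0.08265 = 0.02992 ≈ 0.0299 bits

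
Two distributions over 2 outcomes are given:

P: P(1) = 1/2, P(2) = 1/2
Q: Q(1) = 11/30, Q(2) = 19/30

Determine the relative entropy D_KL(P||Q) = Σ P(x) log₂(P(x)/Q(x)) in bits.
0.0532 bits

D_KL(P||Q) = Σ P(x) log₂(P(x)/Q(x))

Computing term by term:
  P(1)·log₂(P(1)/Q(1)) = (1/2)·log₂((1/2)/(11/30)) = 0.22373
  P(2)·log₂(P(2)/Q(2)) = (1/2)·log₂((1/2)/(19/30)) = -0.17052

D_KL(P||Q) = 0.22373 - 0.17052 = 0.05321 ≈ 0.0532 bits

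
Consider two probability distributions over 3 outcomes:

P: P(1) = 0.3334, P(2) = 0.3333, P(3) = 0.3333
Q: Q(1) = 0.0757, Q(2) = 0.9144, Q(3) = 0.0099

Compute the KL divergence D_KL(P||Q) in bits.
1.9187 bits

D_KL(P||Q) = Σ P(x) log₂(P(x)/Q(x))

Computing term by term:
  P(1)·log₂(P(1)/Q(1)) = 0.3334·log₂(0.3334/0.0757) = 0.71311
  P(2)·log₂(P(2)/Q(2)) = 0.3333·log₂(0.3333/0.9144) = -0.48529
  P(3)·log₂(P(3)/Q(3)) = 0.3333·log₂(0.3333/0.0099) = 1.69091

D_KL(P||Q) = 0.71311 - 0.48529 + 1.69091 = 1.91873 ≈ 1.9187 bits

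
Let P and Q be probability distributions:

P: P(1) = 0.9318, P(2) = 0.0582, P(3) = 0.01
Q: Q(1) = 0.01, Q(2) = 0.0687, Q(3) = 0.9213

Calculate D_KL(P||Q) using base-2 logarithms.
6.0166 bits

D_KL(P||Q) = Σ P(x) log₂(P(x)/Q(x))

Computing term by term:
  P(1)·log₂(P(1)/Q(1)) = 0.9318·log₂(0.9318/0.01) = 6.09579
  P(2)·log₂(P(2)/Q(2)) = 0.0582·log₂(0.0582/0.0687) = -0.01393
  P(3)·log₂(P(3)/Q(3)) = 0.01·log₂(0.01/0.9213) = -0.06526

D_KL(P||Q) = 6.09579 - 0.01393 - 0.06526 = 6.01660 ≈ 6.0166 bits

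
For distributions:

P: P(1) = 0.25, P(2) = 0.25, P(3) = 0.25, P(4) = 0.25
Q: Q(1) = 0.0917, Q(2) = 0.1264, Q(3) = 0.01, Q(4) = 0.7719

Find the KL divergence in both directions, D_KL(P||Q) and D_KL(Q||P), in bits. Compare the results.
D_KL(P||Q) = 1.3621 bits, D_KL(Q||P) = 0.9520 bits. D_KL(P||Q) is larger than D_KL(Q||P) by 0.4101 bits; the two directions differ.

D_KL(P||Q) = Σ P(x) log₂(P(x)/Q(x))

Computing term by term:
  P(1)·log₂(P(1)/Q(1)) = 0.25·log₂(0.25/0.0917) = 0.36173
  P(2)·log₂(P(2)/Q(2)) = 0.25·log₂(0.25/0.1264) = 0.24598
  P(3)·log₂(P(3)/Q(3)) = 0.25·log₂(0.25/0.01) = 1.16096
  P(4)·log₂(P(4)/Q(4)) = 0.25·log₂(0.25/0.7719) = -0.40662

D_KL(P||Q) = 0.36173 + 0.24598 + 1.16096 - 0.40662 = 1.36205 ≈ 1.3621 bits

D_KL(Q||P) = Σ Q(x) log₂(Q(x)/P(x))

Computing term by term:
  Q(1)·log₂(Q(1)/P(1)) = 0.0917·log₂(0.0917/0.25) = -0.13268
  Q(2)·log₂(Q(2)/P(2)) = 0.1264·log₂(0.1264/0.25) = -0.12437
  Q(3)·log₂(Q(3)/P(3)) = 0.01·log₂(0.01/0.25) = -0.04644
  Q(4)·log₂(Q(4)/P(4)) = 0.7719·log₂(0.7719/0.25) = 1.25548

D_KL(Q||P) = -0.13268 - 0.12437 - 0.04644 + 1.25548 = 0.95199 ≈ 0.9520 bits

These are NOT equal (difference: 0.4101 bits). KL divergence is asymmetric: D_KL(P||Q) ≠ D_KL(Q||P) in general.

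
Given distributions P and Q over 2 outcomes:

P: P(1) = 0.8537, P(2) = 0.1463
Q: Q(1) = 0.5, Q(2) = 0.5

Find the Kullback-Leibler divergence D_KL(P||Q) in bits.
0.3995 bits

D_KL(P||Q) = Σ P(x) log₂(P(x)/Q(x))

Computing term by term:
  P(1)·log₂(P(1)/Q(1)) = 0.8537·log₂(0.8537/0.5) = 0.65889
  P(2)·log₂(P(2)/Q(2)) = 0.1463·log₂(0.1463/0.5) = -0.25939

D_KL(P||Q) = 0.65889 - 0.25939 = 0.39950 ≈ 0.3995 bits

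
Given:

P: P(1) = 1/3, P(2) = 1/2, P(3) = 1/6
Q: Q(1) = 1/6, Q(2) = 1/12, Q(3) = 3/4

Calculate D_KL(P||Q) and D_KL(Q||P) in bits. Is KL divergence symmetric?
D_KL(P||Q) = 1.2642 bits, D_KL(Q||P) = 1.2454 bits. No, KL divergence is not symmetric.

D_KL(P||Q) = Σ P(x) log₂(P(x)/Q(x))

Computing term by term:
  P(1)·log₂(P(1)/Q(1)) = (1/3)·log₂((1/3)/(1/6)) = 0.33333
  P(2)·log₂(P(2)/Q(2)) = (1/2)·log₂((1/2)/(1/12)) = 1.29248
  P(3)·log₂(P(3)/Q(3)) = (1/6)·log₂((1/6)/(3/4)) = -0.36165

D_KL(P||Q) = 0.33333 + 1.29248 - 0.36165 = 1.26416 ≈ 1.2642 bits

D_KL(Q||P) = Σ Q(x) log₂(Q(x)/P(x))

Computing term by term:
  Q(1)·log₂(Q(1)/P(1)) = (1/6)·log₂((1/6)/(1/3)) = -0.16667
  Q(2)·log₂(Q(2)/P(2)) = (1/12)·log₂((1/12)/(1/2)) = -0.21541
  Q(3)·log₂(Q(3)/P(3)) = (3/4)·log₂((3/4)/(1/6)) = 1.62744

D_KL(Q||P) = -0.16667 - 0.21541 + 1.62744 = 1.24536 ≈ 1.2454 bits

These are NOT equal (difference: 0.0188 bits). KL divergence is asymmetric: D_KL(P||Q) ≠ D_KL(Q||P) in general.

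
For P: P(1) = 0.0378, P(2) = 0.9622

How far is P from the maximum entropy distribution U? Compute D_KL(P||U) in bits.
0.7679 bits

U(i) = 1/2 for all i

D_KL(P||U) = Σ P(x) log₂(P(x) / (1/2))
           = Σ P(x) log₂(P(x)) + log₂(2)
           = log₂(2) - H(P)

H(P) = -Σ P(x) log₂(P(x)):
  -P(1)·log₂(P(1)) = -(0.0378)·log₂(0.0378) = 0.17862
  -P(2)·log₂(P(2)) = -(0.9622)·log₂(0.9622) = 0.05349
H(P) = 0.17862 + 0.05349 = 0.23211 bits

log₂(2) = 1.00000 bits

D_KL(P||U) = 1.00000 - 0.23211 = 0.76789 ≈ 0.7679 bits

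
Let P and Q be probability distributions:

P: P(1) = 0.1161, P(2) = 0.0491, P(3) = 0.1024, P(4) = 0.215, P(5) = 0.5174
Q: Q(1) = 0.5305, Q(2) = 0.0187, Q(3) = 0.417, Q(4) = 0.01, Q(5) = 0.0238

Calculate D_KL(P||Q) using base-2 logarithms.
2.8565 bits

D_KL(P||Q) = Σ P(x) log₂(P(x)/Q(x))

Computing term by term:
  P(1)·log₂(P(1)/Q(1)) = 0.1161·log₂(0.1161/0.5305) = -0.25449
  P(2)·log₂(P(2)/Q(2)) = 0.0491·log₂(0.0491/0.0187) = 0.06838
  P(3)·log₂(P(3)/Q(3)) = 0.1024·log₂(0.1024/0.417) = -0.20745
  P(4)·log₂(P(4)/Q(4)) = 0.215·log₂(0.215/0.01) = 0.95165
  P(5)·log₂(P(5)/Q(5)) = 0.5174·log₂(0.5174/0.0238) = 2.29842

D_KL(P||Q) = -0.25449 + 0.06838 - 0.20745 + 0.95165 + 2.29842 = 2.85651 ≈ 2.8565 bits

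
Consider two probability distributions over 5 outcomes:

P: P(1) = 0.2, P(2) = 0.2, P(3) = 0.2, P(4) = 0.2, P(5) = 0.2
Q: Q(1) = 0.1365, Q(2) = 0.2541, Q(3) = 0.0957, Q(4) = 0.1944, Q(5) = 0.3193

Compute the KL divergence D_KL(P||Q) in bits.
0.1270 bits

D_KL(P||Q) = Σ P(x) log₂(P(x)/Q(x))

Computing term by term:
  P(1)·log₂(P(1)/Q(1)) = 0.2·log₂(0.2/0.1365) = 0.11022
  P(2)·log₂(P(2)/Q(2)) = 0.2·log₂(0.2/0.2541) = -0.06908
  P(3)·log₂(P(3)/Q(3)) = 0.2·log₂(0.2/0.0957) = 0.21268
  P(4)·log₂(P(4)/Q(4)) = 0.2·log₂(0.2/0.1944) = 0.00819
  P(5)·log₂(P(5)/Q(5)) = 0.2·log₂(0.2/0.3193) = -0.13498

D_KL(P||Q) = 0.11022 - 0.06908 + 0.21268 + 0.00819 - 0.13498 = 0.12703 ≈ 0.1270 bits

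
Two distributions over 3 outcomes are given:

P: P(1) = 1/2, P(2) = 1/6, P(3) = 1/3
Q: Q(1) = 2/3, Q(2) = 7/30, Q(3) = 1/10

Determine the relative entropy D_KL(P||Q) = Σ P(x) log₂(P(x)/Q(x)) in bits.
0.2906 bits

D_KL(P||Q) = Σ P(x) log₂(P(x)/Q(x))

Computing term by term:
  P(1)·log₂(P(1)/Q(1)) = (1/2)·log₂((1/2)/(2/3)) = -0.20752
  P(2)·log₂(P(2)/Q(2)) = (1/6)·log₂((1/6)/(7/30)) = -0.08090
  P(3)·log₂(P(3)/Q(3)) = (1/3)·log₂((1/3)/(1/10)) = 0.57899

D_KL(P||Q) = -0.20752 - 0.08090 + 0.57899 = 0.29057 ≈ 0.2906 bits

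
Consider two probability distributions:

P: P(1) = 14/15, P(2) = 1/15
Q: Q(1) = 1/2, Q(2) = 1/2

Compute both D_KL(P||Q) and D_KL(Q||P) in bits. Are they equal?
D_KL(P||Q) = 0.6466 bits, D_KL(Q||P) = 1.0032 bits. No, they are not equal.

D_KL(P||Q) = Σ P(x) log₂(P(x)/Q(x))

Computing term by term:
  P(1)·log₂(P(1)/Q(1)) = (14/15)·log₂((14/15)/(1/2)) = 0.84043
  P(2)·log₂(P(2)/Q(2)) = (1/15)·log₂((1/15)/(1/2)) = -0.19379

D_KL(P||Q) = 0.84043 - 0.19379 = 0.64664 ≈ 0.6466 bits

D_KL(Q||P) = Σ Q(x) log₂(Q(x)/P(x))

Computing term by term:
  Q(1)·log₂(Q(1)/P(1)) = (1/2)·log₂((1/2)/(14/15)) = -0.45023
  Q(2)·log₂(Q(2)/P(2)) = (1/2)·log₂((1/2)/(1/15)) = 1.45345

D_KL(Q||P) = -0.45023 + 1.45345 = 1.00322 ≈ 1.0032 bits

These are NOT equal (difference: 0.3566 bits). KL divergence is asymmetric: D_KL(P||Q) ≠ D_KL(Q||P) in general.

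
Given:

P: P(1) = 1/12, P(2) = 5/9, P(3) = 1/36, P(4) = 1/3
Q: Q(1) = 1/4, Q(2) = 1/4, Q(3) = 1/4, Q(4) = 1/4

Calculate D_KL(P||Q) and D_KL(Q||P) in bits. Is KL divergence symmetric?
D_KL(P||Q) = 0.5582 bits, D_KL(Q||P) = 0.7970 bits. No, KL divergence is not symmetric.

D_KL(P||Q) = Σ P(x) log₂(P(x)/Q(x))

Computing term by term:
  P(1)·log₂(P(1)/Q(1)) = (1/12)·log₂((1/12)/(1/4)) = -0.13208
  P(2)·log₂(P(2)/Q(2)) = (5/9)·log₂((5/9)/(1/4)) = 0.64000
  P(3)·log₂(P(3)/Q(3)) = (1/36)·log₂((1/36)/(1/4)) = -0.08805
  P(4)·log₂(P(4)/Q(4)) = (1/3)·log₂((1/3)/(1/4)) = 0.13835

D_KL(P||Q) = -0.13208 + 0.64000 - 0.08805 + 0.13835 = 0.55822 ≈ 0.5582 bits

D_KL(Q||P) = Σ Q(x) log₂(Q(x)/P(x))

Computing term by term:
  Q(1)·log₂(Q(1)/P(1)) = (1/4)·log₂((1/4)/(1/12)) = 0.39624
  Q(2)·log₂(Q(2)/P(2)) = (1/4)·log₂((1/4)/(5/9)) = -0.28800
  Q(3)·log₂(Q(3)/P(3)) = (1/4)·log₂((1/4)/(1/36)) = 0.79248
  Q(4)·log₂(Q(4)/P(4)) = (1/4)·log₂((1/4)/(1/3)) = -0.10376

D_KL(Q||P) = 0.39624 - 0.28800 + 0.79248 - 0.10376 = 0.79696 ≈ 0.7970 bits

These are NOT equal (difference: 0.2388 bits). KL divergence is asymmetric: D_KL(P||Q) ≠ D_KL(Q||P) in general.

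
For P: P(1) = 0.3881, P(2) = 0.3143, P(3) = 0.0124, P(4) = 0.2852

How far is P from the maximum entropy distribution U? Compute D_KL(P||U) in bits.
0.3505 bits

U(i) = 1/4 for all i

D_KL(P||U) = Σ P(x) log₂(P(x) / (1/4))
           = Σ P(x) log₂(P(x)) + log₂(4)
           = log₂(4) - H(P)

H(P) = -Σ P(x) log₂(P(x)):
  -P(1)·log₂(P(1)) = -(0.3881)·log₂(0.3881) = 0.52995
  -P(2)·log₂(P(2)) = -(0.3143)·log₂(0.3143) = 0.52481
  -P(3)·log₂(P(3)) = -(0.0124)·log₂(0.0124) = 0.07854
  -P(4)·log₂(P(4)) = -(0.2852)·log₂(0.2852) = 0.51620
H(P) = 0.52995 + 0.52481 + 0.07854 + 0.51620 = 1.64950 bits

log₂(4) = 2.00000 bits

D_KL(P||U) = 2.00000 - 1.64950 = 0.35050 ≈ 0.3505 bits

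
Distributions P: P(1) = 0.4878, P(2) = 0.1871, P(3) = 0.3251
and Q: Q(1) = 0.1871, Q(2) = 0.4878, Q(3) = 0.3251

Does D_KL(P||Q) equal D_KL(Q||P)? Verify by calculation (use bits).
D_KL(P||Q) = 0.4157 bits, D_KL(Q||P) = 0.4157 bits. Yes — for this pair D_KL(P||Q) = D_KL(Q||P).

D_KL(P||Q) = Σ P(x) log₂(P(x)/Q(x))

Computing term by term:
  P(1)·log₂(P(1)/Q(1)) = 0.4878·log₂(0.4878/0.1871) = 0.67437
  P(2)·log₂(P(2)/Q(2)) = 0.1871·log₂(0.1871/0.4878) = -0.25866
  P(3)·log₂(P(3)/Q(3)) = 0.3251·log₂(0.3251/0.3251) = 0.00000

D_KL(P||Q) = 0.67437 - 0.25866 + 0.00000 = 0.41571 ≈ 0.4157 bits

D_KL(Q||P) = Σ Q(x) log₂(Q(x)/P(x))

Computing term by term:
  Q(1)·log₂(Q(1)/P(1)) = 0.1871·log₂(0.1871/0.4878) = -0.25866
  Q(2)·log₂(Q(2)/P(2)) = 0.4878·log₂(0.4878/0.1871) = 0.67437
  Q(3)·log₂(Q(3)/P(3)) = 0.3251·log₂(0.3251/0.3251) = 0.00000

D_KL(Q||P) = -0.25866 + 0.67437 + 0.00000 = 0.41571 ≈ 0.4157 bits

These ARE equal here. Q is P with outcomes relabeled (Q(1) = P(2), Q(2) = P(1)) by a relabeling that is its own inverse, so the two sums contain exactly the same terms in a different order. This is a special case — KL divergence is not symmetric in general: D_KL(P||Q) ≠ D_KL(Q||P) for most P, Q.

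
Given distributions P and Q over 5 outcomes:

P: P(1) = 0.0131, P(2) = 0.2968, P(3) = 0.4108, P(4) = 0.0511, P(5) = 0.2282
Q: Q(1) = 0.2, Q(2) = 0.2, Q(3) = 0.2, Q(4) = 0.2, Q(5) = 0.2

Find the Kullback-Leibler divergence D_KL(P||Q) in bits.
0.4869 bits

D_KL(P||Q) = Σ P(x) log₂(P(x)/Q(x))

Computing term by term:
  P(1)·log₂(P(1)/Q(1)) = 0.0131·log₂(0.0131/0.2) = -0.05151
  P(2)·log₂(P(2)/Q(2)) = 0.2968·log₂(0.2968/0.2) = 0.16902
  P(3)·log₂(P(3)/Q(3)) = 0.4108·log₂(0.4108/0.2) = 0.42659
  P(4)·log₂(P(4)/Q(4)) = 0.0511·log₂(0.0511/0.2) = -0.10060
  P(5)·log₂(P(5)/Q(5)) = 0.2282·log₂(0.2282/0.2) = 0.04343

D_KL(P||Q) = -0.05151 + 0.16902 + 0.42659 - 0.10060 + 0.04343 = 0.48693 ≈ 0.4869 bits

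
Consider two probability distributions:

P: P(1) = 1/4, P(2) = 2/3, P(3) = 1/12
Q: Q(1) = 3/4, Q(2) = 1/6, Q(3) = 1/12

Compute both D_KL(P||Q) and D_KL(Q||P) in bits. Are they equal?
D_KL(P||Q) = 0.9371 bits, D_KL(Q||P) = 0.8554 bits. No, they are not equal.

D_KL(P||Q) = Σ P(x) log₂(P(x)/Q(x))

Computing term by term:
  P(1)·log₂(P(1)/Q(1)) = (1/4)·log₂((1/4)/(3/4)) = -0.39624
  P(2)·log₂(P(2)/Q(2)) = (2/3)·log₂((2/3)/(1/6)) = 1.33333
  P(3)·log₂(P(3)/Q(3)) = (1/12)·log₂((1/12)/(1/12)) = 0.00000

D_KL(P||Q) = -0.39624 + 1.33333 + 0.00000 = 0.93709 ≈ 0.9371 bits

D_KL(Q||P) = Σ Q(x) log₂(Q(x)/P(x))

Computing term by term:
  Q(1)·log₂(Q(1)/P(1)) = (3/4)·log₂((3/4)/(1/4)) = 1.18872
  Q(2)·log₂(Q(2)/P(2)) = (1/6)·log₂((1/6)/(2/3)) = -0.33333
  Q(3)·log₂(Q(3)/P(3)) = (1/12)·log₂((1/12)/(1/12)) = 0.00000

D_KL(Q||P) = 1.18872 - 0.33333 + 0.00000 = 0.85539 ≈ 0.8554 bits

These are NOT equal (difference: 0.0817 bits). KL divergence is asymmetric: D_KL(P||Q) ≠ D_KL(Q||P) in general.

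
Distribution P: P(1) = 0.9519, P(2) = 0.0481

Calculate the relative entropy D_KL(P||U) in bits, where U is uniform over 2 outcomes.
0.7217 bits

U(i) = 1/2 for all i

D_KL(P||U) = Σ P(x) log₂(P(x) / (1/2))
           = Σ P(x) log₂(P(x)) + log₂(2)
           = log₂(2) - H(P)

H(P) = -Σ P(x) log₂(P(x)):
  -P(1)·log₂(P(1)) = -(0.9519)·log₂(0.9519) = 0.06770
  -P(2)·log₂(P(2)) = -(0.0481)·log₂(0.0481) = 0.21057
H(P) = 0.06770 + 0.21057 = 0.27827 bits

log₂(2) = 1.00000 bits

D_KL(P||U) = 1.00000 - 0.27827 = 0.72173 ≈ 0.7217 bits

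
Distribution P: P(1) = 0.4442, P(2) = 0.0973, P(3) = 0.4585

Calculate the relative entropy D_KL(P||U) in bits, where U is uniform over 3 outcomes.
0.2220 bits

U(i) = 1/3 for all i

D_KL(P||U) = Σ P(x) log₂(P(x) / (1/3))
           = Σ P(x) log₂(P(x)) + log₂(3)
           = log₂(3) - H(P)

H(P) = -Σ P(x) log₂(P(x)):
  -P(1)·log₂(P(1)) = -(0.4442)·log₂(0.4442) = 0.52003
  -P(2)·log₂(P(2)) = -(0.0973)·log₂(0.0973) = 0.32707
  -P(3)·log₂(P(3)) = -(0.4585)·log₂(0.4585) = 0.51582
H(P) = 0.52003 + 0.32707 + 0.51582 = 1.36292 bits

log₂(3) = 1.58496 bits

D_KL(P||U) = 1.58496 - 1.36292 = 0.22204 ≈ 0.2220 bits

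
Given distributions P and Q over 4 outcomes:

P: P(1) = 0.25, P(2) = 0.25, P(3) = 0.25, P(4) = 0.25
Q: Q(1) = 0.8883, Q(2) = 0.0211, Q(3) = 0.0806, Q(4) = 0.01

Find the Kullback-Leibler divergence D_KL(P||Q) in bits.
2.0036 bits

D_KL(P||Q) = Σ P(x) log₂(P(x)/Q(x))

Computing term by term:
  P(1)·log₂(P(1)/Q(1)) = 0.25·log₂(0.25/0.8883) = -0.45728
  P(2)·log₂(P(2)/Q(2)) = 0.25·log₂(0.25/0.0211) = 0.89165
  P(3)·log₂(P(3)/Q(3)) = 0.25·log₂(0.25/0.0806) = 0.40827
  P(4)·log₂(P(4)/Q(4)) = 0.25·log₂(0.25/0.01) = 1.16096

D_KL(P||Q) = -0.45728 + 0.89165 + 0.40827 + 1.16096 = 2.00360 ≈ 2.0036 bits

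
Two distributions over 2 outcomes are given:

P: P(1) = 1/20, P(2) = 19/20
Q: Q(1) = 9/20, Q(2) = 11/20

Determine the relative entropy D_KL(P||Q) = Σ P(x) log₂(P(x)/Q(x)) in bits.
0.5906 bits

D_KL(P||Q) = Σ P(x) log₂(P(x)/Q(x))

Computing term by term:
  P(1)·log₂(P(1)/Q(1)) = (1/20)·log₂((1/20)/(9/20)) = -0.15850
  P(2)·log₂(P(2)/Q(2)) = (19/20)·log₂((19/20)/(11/20)) = 0.74907

D_KL(P||Q) = -0.15850 + 0.74907 = 0.59057 ≈ 0.5906 bits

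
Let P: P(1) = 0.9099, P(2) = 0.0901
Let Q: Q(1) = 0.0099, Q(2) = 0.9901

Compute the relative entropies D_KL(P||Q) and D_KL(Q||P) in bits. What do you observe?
D_KL(P||Q) = 5.6229 bits, D_KL(Q||P) = 3.3592 bits. The two directions give different values (D_KL(P||Q) exceeds D_KL(Q||P) by 2.2637 bits): KL divergence is asymmetric.

D_KL(P||Q) = Σ P(x) log₂(P(x)/Q(x))

Computing term by term:
  P(1)·log₂(P(1)/Q(1)) = 0.9099·log₂(0.9099/0.0099) = 5.93449
  P(2)·log₂(P(2)/Q(2)) = 0.0901·log₂(0.0901/0.9901) = -0.31156

D_KL(P||Q) = 5.93449 - 0.31156 = 5.62293 ≈ 5.6229 bits

D_KL(Q||P) = Σ Q(x) log₂(Q(x)/P(x))

Computing term by term:
  Q(1)·log₂(Q(1)/P(1)) = 0.0099·log₂(0.0099/0.9099) = -0.06457
  Q(2)·log₂(Q(2)/P(2)) = 0.9901·log₂(0.9901/0.0901) = 3.42374

D_KL(Q||P) = -0.06457 + 3.42374 = 3.35917 ≈ 3.3592 bits

These are NOT equal (difference: 2.2637 bits). KL divergence is asymmetric: D_KL(P||Q) ≠ D_KL(Q||P) in general.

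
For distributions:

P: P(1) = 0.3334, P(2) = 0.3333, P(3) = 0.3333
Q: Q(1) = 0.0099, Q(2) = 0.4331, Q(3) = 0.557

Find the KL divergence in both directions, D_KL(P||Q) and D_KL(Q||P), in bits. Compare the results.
D_KL(P||Q) = 1.3187 bits, D_KL(Q||P) = 0.5261 bits. D_KL(P||Q) is larger than D_KL(Q||P) by 0.7926 bits; the two directions differ.

D_KL(P||Q) = Σ P(x) log₂(P(x)/Q(x))

Computing term by term:
  P(1)·log₂(P(1)/Q(1)) = 0.3334·log₂(0.3334/0.0099) = 1.69157
  P(2)·log₂(P(2)/Q(2)) = 0.3333·log₂(0.3333/0.4331) = -0.12595
  P(3)·log₂(P(3)/Q(3)) = 0.3333·log₂(0.3333/0.557) = -0.24693

D_KL(P||Q) = 1.69157 - 0.12595 - 0.24693 = 1.31869 ≈ 1.3187 bits

D_KL(Q||P) = Σ Q(x) log₂(Q(x)/P(x))

Computing term by term:
  Q(1)·log₂(Q(1)/P(1)) = 0.0099·log₂(0.0099/0.3334) = -0.05023
  Q(2)·log₂(Q(2)/P(2)) = 0.4331·log₂(0.4331/0.3333) = 0.16366
  Q(3)·log₂(Q(3)/P(3)) = 0.557·log₂(0.557/0.3333) = 0.41266

D_KL(Q||P) = -0.05023 + 0.16366 + 0.41266 = 0.52609 ≈ 0.5261 bits

These are NOT equal (difference: 0.7926 bits). KL divergence is asymmetric: D_KL(P||Q) ≠ D_KL(Q||P) in general.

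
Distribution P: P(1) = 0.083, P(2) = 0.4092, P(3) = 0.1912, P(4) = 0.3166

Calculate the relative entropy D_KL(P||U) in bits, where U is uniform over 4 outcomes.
0.1928 bits

U(i) = 1/4 for all i

D_KL(P||U) = Σ P(x) log₂(P(x) / (1/4))
           = Σ P(x) log₂(P(x)) + log₂(4)
           = log₂(4) - H(P)

H(P) = -Σ P(x) log₂(P(x)):
  -P(1)·log₂(P(1)) = -(0.083)·log₂(0.083) = 0.29803
  -P(2)·log₂(P(2)) = -(0.4092)·log₂(0.4092) = 0.52751
  -P(3)·log₂(P(3)) = -(0.1912)·log₂(0.1912) = 0.45636
  -P(4)·log₂(P(4)) = -(0.3166)·log₂(0.3166) = 0.52532
H(P) = 0.29803 + 0.52751 + 0.45636 + 0.52532 = 1.80722 bits

log₂(4) = 2.00000 bits

D_KL(P||U) = 2.00000 - 1.80722 = 0.19278 ≈ 0.1928 bits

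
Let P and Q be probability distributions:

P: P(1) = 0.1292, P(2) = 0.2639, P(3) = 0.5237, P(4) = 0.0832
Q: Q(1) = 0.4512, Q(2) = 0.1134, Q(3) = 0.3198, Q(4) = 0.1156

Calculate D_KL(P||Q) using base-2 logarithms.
0.4217 bits

D_KL(P||Q) = Σ P(x) log₂(P(x)/Q(x))

Computing term by term:
  P(1)·log₂(P(1)/Q(1)) = 0.1292·log₂(0.1292/0.4512) = -0.23310
  P(2)·log₂(P(2)/Q(2)) = 0.2639·log₂(0.2639/0.1134) = 0.32158
  P(3)·log₂(P(3)/Q(3)) = 0.5237·log₂(0.5237/0.3198) = 0.37265
  P(4)·log₂(P(4)/Q(4)) = 0.0832·log₂(0.0832/0.1156) = -0.03948

D_KL(P||Q) = -0.23310 + 0.32158 + 0.37265 - 0.03948 = 0.42165 ≈ 0.4217 bits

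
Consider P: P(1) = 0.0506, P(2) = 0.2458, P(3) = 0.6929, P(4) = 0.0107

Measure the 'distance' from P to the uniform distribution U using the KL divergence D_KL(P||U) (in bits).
0.8478 bits

U(i) = 1/4 for all i

D_KL(P||U) = Σ P(x) log₂(P(x) / (1/4))
           = Σ P(x) log₂(P(x)) + log₂(4)
           = log₂(4) - H(P)

H(P) = -Σ P(x) log₂(P(x)):
  -P(1)·log₂(P(1)) = -(0.0506)·log₂(0.0506) = 0.21782
  -P(2)·log₂(P(2)) = -(0.2458)·log₂(0.2458) = 0.49761
  -P(3)·log₂(P(3)) = -(0.6929)·log₂(0.6929) = 0.36674
  -P(4)·log₂(P(4)) = -(0.0107)·log₂(0.0107) = 0.07004
H(P) = 0.21782 + 0.49761 + 0.36674 + 0.07004 = 1.15221 bits

log₂(4) = 2.00000 bits

D_KL(P||U) = 2.00000 - 1.15221 = 0.84779 ≈ 0.8478 bits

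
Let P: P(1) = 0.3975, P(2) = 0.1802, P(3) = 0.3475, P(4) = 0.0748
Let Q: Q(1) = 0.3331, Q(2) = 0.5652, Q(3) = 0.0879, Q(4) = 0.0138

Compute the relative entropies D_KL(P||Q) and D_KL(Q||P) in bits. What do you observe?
D_KL(P||Q) = 0.6757 bits, D_KL(Q||P) = 0.6392 bits. The two directions give different values (D_KL(P||Q) exceeds D_KL(Q||P) by 0.0365 bits): KL divergence is asymmetric.

D_KL(P||Q) = Σ P(x) log₂(P(x)/Q(x))

Computing term by term:
  P(1)·log₂(P(1)/Q(1)) = 0.3975·log₂(0.3975/0.3331) = 0.10136
  P(2)·log₂(P(2)/Q(2)) = 0.1802·log₂(0.1802/0.5652) = -0.29718
  P(3)·log₂(P(3)/Q(3)) = 0.3475·log₂(0.3475/0.0879) = 0.68912
  P(4)·log₂(P(4)/Q(4)) = 0.0748·log₂(0.0748/0.0138) = 0.18239

D_KL(P||Q) = 0.10136 - 0.29718 + 0.68912 + 0.18239 = 0.67569 ≈ 0.6757 bits

D_KL(Q||P) = Σ Q(x) log₂(Q(x)/P(x))

Computing term by term:
  Q(1)·log₂(Q(1)/P(1)) = 0.3331·log₂(0.3331/0.3975) = -0.08494
  Q(2)·log₂(Q(2)/P(2)) = 0.5652·log₂(0.5652/0.1802) = 0.93211
  Q(3)·log₂(Q(3)/P(3)) = 0.0879·log₂(0.0879/0.3475) = -0.17431
  Q(4)·log₂(Q(4)/P(4)) = 0.0138·log₂(0.0138/0.0748) = -0.03365

D_KL(Q||P) = -0.08494 + 0.93211 - 0.17431 - 0.03365 = 0.63921 ≈ 0.6392 bits

These are NOT equal (difference: 0.0365 bits). KL divergence is asymmetric: D_KL(P||Q) ≠ D_KL(Q||P) in general.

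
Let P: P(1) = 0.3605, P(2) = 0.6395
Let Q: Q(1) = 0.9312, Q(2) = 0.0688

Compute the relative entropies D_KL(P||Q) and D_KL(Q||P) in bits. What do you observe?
D_KL(P||Q) = 1.5634 bits, D_KL(Q||P) = 1.0536 bits. The two directions give different values (D_KL(P||Q) exceeds D_KL(Q||P) by 0.5098 bits): KL divergence is asymmetric.

D_KL(P||Q) = Σ P(x) log₂(P(x)/Q(x))

Computing term by term:
  P(1)·log₂(P(1)/Q(1)) = 0.3605·log₂(0.3605/0.9312) = -0.49356
  P(2)·log₂(P(2)/Q(2)) = 0.6395·log₂(0.6395/0.0688) = 2.05693

D_KL(P||Q) = -0.49356 + 2.05693 = 1.56337 ≈ 1.5634 bits

D_KL(Q||P) = Σ Q(x) log₂(Q(x)/P(x))

Computing term by term:
  Q(1)·log₂(Q(1)/P(1)) = 0.9312·log₂(0.9312/0.3605) = 1.27490
  Q(2)·log₂(Q(2)/P(2)) = 0.0688·log₂(0.0688/0.6395) = -0.22129

D_KL(Q||P) = 1.27490 - 0.22129 = 1.05361 ≈ 1.0536 bits

These are NOT equal (difference: 0.5098 bits). KL divergence is asymmetric: D_KL(P||Q) ≠ D_KL(Q||P) in general.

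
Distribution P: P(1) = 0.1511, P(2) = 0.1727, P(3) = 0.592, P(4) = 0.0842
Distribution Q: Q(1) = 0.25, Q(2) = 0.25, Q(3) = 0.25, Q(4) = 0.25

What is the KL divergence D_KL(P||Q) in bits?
0.4021 bits

D_KL(P||Q) = Σ P(x) log₂(P(x)/Q(x))

Computing term by term:
  P(1)·log₂(P(1)/Q(1)) = 0.1511·log₂(0.1511/0.25) = -0.10976
  P(2)·log₂(P(2)/Q(2)) = 0.1727·log₂(0.1727/0.25) = -0.09216
  P(3)·log₂(P(3)/Q(3)) = 0.592·log₂(0.592/0.25) = 0.73625
  P(4)·log₂(P(4)/Q(4)) = 0.0842·log₂(0.0842/0.25) = -0.13220

D_KL(P||Q) = -0.10976 - 0.09216 + 0.73625 - 0.13220 = 0.40213 ≈ 0.4021 bits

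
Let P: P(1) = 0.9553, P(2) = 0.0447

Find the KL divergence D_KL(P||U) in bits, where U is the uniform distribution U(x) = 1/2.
0.7366 bits

U(i) = 1/2 for all i

D_KL(P||U) = Σ P(x) log₂(P(x) / (1/2))
           = Σ P(x) log₂(P(x)) + log₂(2)
           = log₂(2) - H(P)

H(P) = -Σ P(x) log₂(P(x)):
  -P(1)·log₂(P(1)) = -(0.9553)·log₂(0.9553) = 0.06303
  -P(2)·log₂(P(2)) = -(0.0447)·log₂(0.0447) = 0.20042
H(P) = 0.06303 + 0.20042 = 0.26345 bits

log₂(2) = 1.00000 bits

D_KL(P||U) = 1.00000 - 0.26345 = 0.73655 ≈ 0.7366 bits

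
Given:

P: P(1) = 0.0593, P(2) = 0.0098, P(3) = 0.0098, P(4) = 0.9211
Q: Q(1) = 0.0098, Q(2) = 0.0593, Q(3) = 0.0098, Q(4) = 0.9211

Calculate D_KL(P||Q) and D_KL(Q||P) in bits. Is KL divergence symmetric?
D_KL(P||Q) = 0.1286 bits, D_KL(Q||P) = 0.1286 bits. The two values coincide for this particular pair, but no — KL divergence is not symmetric in general.

D_KL(P||Q) = Σ P(x) log₂(P(x)/Q(x))

Computing term by term:
  P(1)·log₂(P(1)/Q(1)) = 0.0593·log₂(0.0593/0.0098) = 0.15401
  P(2)·log₂(P(2)/Q(2)) = 0.0098·log₂(0.0098/0.0593) = -0.02545
  P(3)·log₂(P(3)/Q(3)) = 0.0098·log₂(0.0098/0.0098) = 0.00000
  P(4)·log₂(P(4)/Q(4)) = 0.9211·log₂(0.9211/0.9211) = 0.00000

D_KL(P||Q) = 0.15401 - 0.02545 + 0.00000 + 0.00000 = 0.12856 ≈ 0.1286 bits

D_KL(Q||P) = Σ Q(x) log₂(Q(x)/P(x))

Computing term by term:
  Q(1)·log₂(Q(1)/P(1)) = 0.0098·log₂(0.0098/0.0593) = -0.02545
  Q(2)·log₂(Q(2)/P(2)) = 0.0593·log₂(0.0593/0.0098) = 0.15401
  Q(3)·log₂(Q(3)/P(3)) = 0.0098·log₂(0.0098/0.0098) = 0.00000
  Q(4)·log₂(Q(4)/P(4)) = 0.9211·log₂(0.9211/0.9211) = 0.00000

D_KL(Q||P) = -0.02545 + 0.15401 + 0.00000 + 0.00000 = 0.12856 ≈ 0.1286 bits

These ARE equal here. Q is P with outcomes relabeled (Q(1) = P(2), Q(2) = P(1)) by a relabeling that is its own inverse, so the two sums contain exactly the same terms in a different order. This is a special case — KL divergence is not symmetric in general: D_KL(P||Q) ≠ D_KL(Q||P) for most P, Q.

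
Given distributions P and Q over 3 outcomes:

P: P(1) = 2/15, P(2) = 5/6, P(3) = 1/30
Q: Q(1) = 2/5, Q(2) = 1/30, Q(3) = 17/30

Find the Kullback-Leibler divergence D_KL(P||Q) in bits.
3.5223 bits

D_KL(P||Q) = Σ P(x) log₂(P(x)/Q(x))

Computing term by term:
  P(1)·log₂(P(1)/Q(1)) = (2/15)·log₂((2/15)/(2/5)) = -0.21133
  P(2)·log₂(P(2)/Q(2)) = (5/6)·log₂((5/6)/(1/30)) = 3.86988
  P(3)·log₂(P(3)/Q(3)) = (1/30)·log₂((1/30)/(17/30)) = -0.13625

D_KL(P||Q) = -0.21133 + 3.86988 - 0.13625 = 3.52230 ≈ 3.5223 bits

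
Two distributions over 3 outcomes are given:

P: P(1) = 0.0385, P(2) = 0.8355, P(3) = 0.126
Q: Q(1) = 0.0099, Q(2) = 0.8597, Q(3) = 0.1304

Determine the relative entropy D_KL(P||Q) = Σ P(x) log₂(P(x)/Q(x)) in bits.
0.0348 bits

D_KL(P||Q) = Σ P(x) log₂(P(x)/Q(x))

Computing term by term:
  P(1)·log₂(P(1)/Q(1)) = 0.0385·log₂(0.0385/0.0099) = 0.07544
  P(2)·log₂(P(2)/Q(2)) = 0.8355·log₂(0.8355/0.8597) = -0.03442
  P(3)·log₂(P(3)/Q(3)) = 0.126·log₂(0.126/0.1304) = -0.00624

D_KL(P||Q) = 0.07544 - 0.03442 - 0.00624 = 0.03478 ≈ 0.0348 bits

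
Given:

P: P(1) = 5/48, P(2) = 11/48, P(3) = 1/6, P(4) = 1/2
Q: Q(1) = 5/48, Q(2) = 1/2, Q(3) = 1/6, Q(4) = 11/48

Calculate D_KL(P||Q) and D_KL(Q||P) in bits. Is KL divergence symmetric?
D_KL(P||Q) = 0.3048 bits, D_KL(Q||P) = 0.3048 bits. The two values coincide for this particular pair, but no — KL divergence is not symmetric in general.

D_KL(P||Q) = Σ P(x) log₂(P(x)/Q(x))

Computing term by term:
  P(1)·log₂(P(1)/Q(1)) = (5/48)·log₂((5/48)/(5/48)) = 0.00000
  P(2)·log₂(P(2)/Q(2)) = (11/48)·log₂((11/48)/(1/2)) = -0.25793
  P(3)·log₂(P(3)/Q(3)) = (1/6)·log₂((1/6)/(1/6)) = 0.00000
  P(4)·log₂(P(4)/Q(4)) = (1/2)·log₂((1/2)/(11/48)) = 0.56277

D_KL(P||Q) = 0.00000 - 0.25793 + 0.00000 + 0.56277 = 0.30484 ≈ 0.3048 bits

D_KL(Q||P) = Σ Q(x) log₂(Q(x)/P(x))

Computing term by term:
  Q(1)·log₂(Q(1)/P(1)) = (5/48)·log₂((5/48)/(5/48)) = 0.00000
  Q(2)·log₂(Q(2)/P(2)) = (1/2)·log₂((1/2)/(11/48)) = 0.56277
  Q(3)·log₂(Q(3)/P(3)) = (1/6)·log₂((1/6)/(1/6)) = 0.00000
  Q(4)·log₂(Q(4)/P(4)) = (11/48)·log₂((11/48)/(1/2)) = -0.25793

D_KL(Q||P) = 0.00000 + 0.56277 + 0.00000 - 0.25793 = 0.30484 ≈ 0.3048 bits

These ARE equal here. Q is P with outcomes relabeled (Q(2) = P(4), Q(4) = P(2)) by a relabeling that is its own inverse, so the two sums contain exactly the same terms in a different order. This is a special case — KL divergence is not symmetric in general: D_KL(P||Q) ≠ D_KL(Q||P) for most P, Q.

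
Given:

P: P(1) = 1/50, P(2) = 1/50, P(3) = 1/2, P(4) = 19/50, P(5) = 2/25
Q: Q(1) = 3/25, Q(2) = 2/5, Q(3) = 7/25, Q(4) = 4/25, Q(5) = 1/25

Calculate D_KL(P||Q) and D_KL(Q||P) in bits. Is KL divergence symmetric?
D_KL(P||Q) = 0.8343 bits, D_KL(Q||P) = 1.5651 bits. No, KL divergence is not symmetric.

D_KL(P||Q) = Σ P(x) log₂(P(x)/Q(x))

Computing term by term:
  P(1)·log₂(P(1)/Q(1)) = (1/50)·log₂((1/50)/(3/25)) = -0.05170
  P(2)·log₂(P(2)/Q(2)) = (1/50)·log₂((1/50)/(2/5)) = -0.08644
  P(3)·log₂(P(3)/Q(3)) = (1/2)·log₂((1/2)/(7/25)) = 0.41825
  P(4)·log₂(P(4)/Q(4)) = (19/50)·log₂((19/50)/(4/25)) = 0.47421
  P(5)·log₂(P(5)/Q(5)) = (2/25)·log₂((2/25)/(1/25)) = 0.08000

D_KL(P||Q) = -0.05170 - 0.08644 + 0.41825 + 0.47421 + 0.08000 = 0.83432 ≈ 0.8343 bits

D_KL(Q||P) = Σ Q(x) log₂(Q(x)/P(x))

Computing term by term:
  Q(1)·log₂(Q(1)/P(1)) = (3/25)·log₂((3/25)/(1/50)) = 0.31020
  Q(2)·log₂(Q(2)/P(2)) = (2/5)·log₂((2/5)/(1/50)) = 1.72877
  Q(3)·log₂(Q(3)/P(3)) = (7/25)·log₂((7/25)/(1/2)) = -0.23422
  Q(4)·log₂(Q(4)/P(4)) = (4/25)·log₂((4/25)/(19/50)) = -0.19967
  Q(5)·log₂(Q(5)/P(5)) = (1/25)·log₂((1/25)/(2/25)) = -0.04000

D_KL(Q||P) = 0.31020 + 1.72877 - 0.23422 - 0.19967 - 0.04000 = 1.56508 ≈ 1.5651 bits

These are NOT equal (difference: 0.7308 bits). KL divergence is asymmetric: D_KL(P||Q) ≠ D_KL(Q||P) in general.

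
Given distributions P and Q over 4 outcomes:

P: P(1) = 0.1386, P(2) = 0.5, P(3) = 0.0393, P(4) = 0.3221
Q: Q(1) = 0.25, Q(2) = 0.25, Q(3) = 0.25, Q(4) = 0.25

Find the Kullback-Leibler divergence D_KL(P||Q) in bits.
0.3949 bits

D_KL(P||Q) = Σ P(x) log₂(P(x)/Q(x))

Computing term by term:
  P(1)·log₂(P(1)/Q(1)) = 0.1386·log₂(0.1386/0.25) = -0.11795
  P(2)·log₂(P(2)/Q(2)) = 0.5·log₂(0.5/0.25) = 0.50000
  P(3)·log₂(P(3)/Q(3)) = 0.0393·log₂(0.0393/0.25) = -0.10490
  P(4)·log₂(P(4)/Q(4)) = 0.3221·log₂(0.3221/0.25) = 0.11775

D_KL(P||Q) = -0.11795 + 0.50000 - 0.10490 + 0.11775 = 0.39490 ≈ 0.3949 bits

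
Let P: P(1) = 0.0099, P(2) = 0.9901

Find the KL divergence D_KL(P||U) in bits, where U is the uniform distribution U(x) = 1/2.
0.9199 bits

U(i) = 1/2 for all i

D_KL(P||U) = Σ P(x) log₂(P(x) / (1/2))
           = Σ P(x) log₂(P(x)) + log₂(2)
           = log₂(2) - H(P)

H(P) = -Σ P(x) log₂(P(x)):
  -P(1)·log₂(P(1)) = -(0.0099)·log₂(0.0099) = 0.06592
  -P(2)·log₂(P(2)) = -(0.9901)·log₂(0.9901) = 0.01421
H(P) = 0.06592 + 0.01421 = 0.08013 bits

log₂(2) = 1.00000 bits

D_KL(P||U) = 1.00000 - 0.08013 = 0.91987 ≈ 0.9199 bits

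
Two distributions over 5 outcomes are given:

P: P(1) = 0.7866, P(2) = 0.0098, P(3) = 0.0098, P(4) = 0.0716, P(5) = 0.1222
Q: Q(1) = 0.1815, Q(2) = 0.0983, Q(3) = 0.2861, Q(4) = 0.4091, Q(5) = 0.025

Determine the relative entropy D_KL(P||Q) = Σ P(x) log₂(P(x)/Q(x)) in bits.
1.6836 bits

D_KL(P||Q) = Σ P(x) log₂(P(x)/Q(x))

Computing term by term:
  P(1)·log₂(P(1)/Q(1)) = 0.7866·log₂(0.7866/0.1815) = 1.66418
  P(2)·log₂(P(2)/Q(2)) = 0.0098·log₂(0.0098/0.0983) = -0.03260
  P(3)·log₂(P(3)/Q(3)) = 0.0098·log₂(0.0098/0.2861) = -0.04770
  P(4)·log₂(P(4)/Q(4)) = 0.0716·log₂(0.0716/0.4091) = -0.18003
  P(5)·log₂(P(5)/Q(5)) = 0.1222·log₂(0.1222/0.025) = 0.27975

D_KL(P||Q) = 1.66418 - 0.03260 - 0.04770 - 0.18003 + 0.27975 = 1.68360 ≈ 1.6836 bits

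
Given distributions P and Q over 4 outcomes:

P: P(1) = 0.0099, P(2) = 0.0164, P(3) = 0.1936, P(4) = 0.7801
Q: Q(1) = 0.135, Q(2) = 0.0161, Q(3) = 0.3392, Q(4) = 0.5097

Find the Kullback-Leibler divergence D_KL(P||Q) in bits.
0.2855 bits

D_KL(P||Q) = Σ P(x) log₂(P(x)/Q(x))

Computing term by term:
  P(1)·log₂(P(1)/Q(1)) = 0.0099·log₂(0.0099/0.135) = -0.03732
  P(2)·log₂(P(2)/Q(2)) = 0.0164·log₂(0.0164/0.0161) = 0.00044
  P(3)·log₂(P(3)/Q(3)) = 0.1936·log₂(0.1936/0.3392) = -0.15663
  P(4)·log₂(P(4)/Q(4)) = 0.7801·log₂(0.7801/0.5097) = 0.47899

D_KL(P||Q) = -0.03732 + 0.00044 - 0.15663 + 0.47899 = 0.28548 ≈ 0.2855 bits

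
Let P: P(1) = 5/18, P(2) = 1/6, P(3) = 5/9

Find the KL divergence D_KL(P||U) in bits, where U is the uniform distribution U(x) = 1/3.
0.1697 bits

U(i) = 1/3 for all i

D_KL(P||U) = Σ P(x) log₂(P(x) / (1/3))
           = Σ P(x) log₂(P(x)) + log₂(3)
           = log₂(3) - H(P)

H(P) = -Σ P(x) log₂(P(x)):
  -P(1)·log₂(P(1)) = -(5/18)·log₂(5/18) = 0.51333
  -P(2)·log₂(P(2)) = -(1/6)·log₂(1/6) = 0.43083
  -P(3)·log₂(P(3)) = -(5/9)·log₂(5/9) = 0.47111
H(P) = 0.51333 + 0.43083 + 0.47111 = 1.41527 bits

log₂(3) = 1.58496 bits

D_KL(P||U) = 1.58496 - 1.41527 = 0.16969 ≈ 0.1697 bits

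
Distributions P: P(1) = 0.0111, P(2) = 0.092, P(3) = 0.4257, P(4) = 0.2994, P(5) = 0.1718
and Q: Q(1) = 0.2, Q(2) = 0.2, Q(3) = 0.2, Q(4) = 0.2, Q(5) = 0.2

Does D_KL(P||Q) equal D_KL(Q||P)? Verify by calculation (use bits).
D_KL(P||Q) = 0.4512 bits, D_KL(Q||P) = 0.7678 bits. No — D_KL(P||Q) ≠ D_KL(Q||P) for this pair.

D_KL(P||Q) = Σ P(x) log₂(P(x)/Q(x))

Computing term by term:
  P(1)·log₂(P(1)/Q(1)) = 0.0111·log₂(0.0111/0.2) = -0.04630
  P(2)·log₂(P(2)/Q(2)) = 0.092·log₂(0.092/0.2) = -0.10307
  P(3)·log₂(P(3)/Q(3)) = 0.4257·log₂(0.4257/0.2) = 0.46394
  P(4)·log₂(P(4)/Q(4)) = 0.2994·log₂(0.2994/0.2) = 0.17427
  P(5)·log₂(P(5)/Q(5)) = 0.1718·log₂(0.1718/0.2) = -0.03767

D_KL(P||Q) = -0.04630 - 0.10307 + 0.46394 + 0.17427 - 0.03767 = 0.45117 ≈ 0.4512 bits

D_KL(Q||P) = Σ Q(x) log₂(Q(x)/P(x))

Computing term by term:
  Q(1)·log₂(Q(1)/P(1)) = 0.2·log₂(0.2/0.0111) = 0.83427
  Q(2)·log₂(Q(2)/P(2)) = 0.2·log₂(0.2/0.092) = 0.22406
  Q(3)·log₂(Q(3)/P(3)) = 0.2·log₂(0.2/0.4257) = -0.21797
  Q(4)·log₂(Q(4)/P(4)) = 0.2·log₂(0.2/0.2994) = -0.11641
  Q(5)·log₂(Q(5)/P(5)) = 0.2·log₂(0.2/0.1718) = 0.04385

D_KL(Q||P) = 0.83427 + 0.22406 - 0.21797 - 0.11641 + 0.04385 = 0.76780 ≈ 0.7678 bits

These are NOT equal (difference: 0.3166 bits). KL divergence is asymmetric: D_KL(P||Q) ≠ D_KL(Q||P) in general.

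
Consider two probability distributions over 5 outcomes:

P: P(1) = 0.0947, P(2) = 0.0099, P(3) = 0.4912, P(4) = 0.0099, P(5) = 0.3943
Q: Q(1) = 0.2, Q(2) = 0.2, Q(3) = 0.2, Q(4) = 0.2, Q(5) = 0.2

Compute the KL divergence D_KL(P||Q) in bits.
0.8349 bits

D_KL(P||Q) = Σ P(x) log₂(P(x)/Q(x))

Computing term by term:
  P(1)·log₂(P(1)/Q(1)) = 0.0947·log₂(0.0947/0.2) = -0.10214
  P(2)·log₂(P(2)/Q(2)) = 0.0099·log₂(0.0099/0.2) = -0.04293
  P(3)·log₂(P(3)/Q(3)) = 0.4912·log₂(0.4912/0.2) = 0.63675
  P(4)·log₂(P(4)/Q(4)) = 0.0099·log₂(0.0099/0.2) = -0.04293
  P(5)·log₂(P(5)/Q(5)) = 0.3943·log₂(0.3943/0.2) = 0.38614

D_KL(P||Q) = -0.10214 - 0.04293 + 0.63675 - 0.04293 + 0.38614 = 0.83489 ≈ 0.8349 bits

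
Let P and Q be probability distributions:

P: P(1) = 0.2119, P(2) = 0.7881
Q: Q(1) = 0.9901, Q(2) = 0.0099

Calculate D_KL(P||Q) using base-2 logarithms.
4.5054 bits

D_KL(P||Q) = Σ P(x) log₂(P(x)/Q(x))

Computing term by term:
  P(1)·log₂(P(1)/Q(1)) = 0.2119·log₂(0.2119/0.9901) = -0.47131
  P(2)·log₂(P(2)/Q(2)) = 0.7881·log₂(0.7881/0.0099) = 4.97670

D_KL(P||Q) = -0.47131 + 4.97670 = 4.50539 ≈ 4.5054 bits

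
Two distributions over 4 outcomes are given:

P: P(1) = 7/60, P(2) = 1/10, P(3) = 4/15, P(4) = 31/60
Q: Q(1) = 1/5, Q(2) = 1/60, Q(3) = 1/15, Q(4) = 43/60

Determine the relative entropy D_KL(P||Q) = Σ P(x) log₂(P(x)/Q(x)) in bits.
0.4572 bits

D_KL(P||Q) = Σ P(x) log₂(P(x)/Q(x))

Computing term by term:
  P(1)·log₂(P(1)/Q(1)) = (7/60)·log₂((7/60)/(1/5)) = -0.09072
  P(2)·log₂(P(2)/Q(2)) = (1/10)·log₂((1/10)/(1/60)) = 0.25850
  P(3)·log₂(P(3)/Q(3)) = (4/15)·log₂((4/15)/(1/15)) = 0.53333
  P(4)·log₂(P(4)/Q(4)) = (31/60)·log₂((31/60)/(43/60)) = -0.24390

D_KL(P||Q) = -0.09072 + 0.25850 + 0.53333 - 0.24390 = 0.45721 ≈ 0.4572 bits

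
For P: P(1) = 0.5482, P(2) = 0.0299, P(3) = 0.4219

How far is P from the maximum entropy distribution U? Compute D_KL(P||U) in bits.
0.4329 bits

U(i) = 1/3 for all i

D_KL(P||U) = Σ P(x) log₂(P(x) / (1/3))
           = Σ P(x) log₂(P(x)) + log₂(3)
           = log₂(3) - H(P)

H(P) = -Σ P(x) log₂(P(x)):
  -P(1)·log₂(P(1)) = -(0.5482)·log₂(0.5482) = 0.47541
  -P(2)·log₂(P(2)) = -(0.0299)·log₂(0.0299) = 0.15140
  -P(3)·log₂(P(3)) = -(0.4219)·log₂(0.4219) = 0.52528
H(P) = 0.47541 + 0.15140 + 0.52528 = 1.15209 bits

log₂(3) = 1.58496 bits

D_KL(P||U) = 1.58496 - 1.15209 = 0.43287 ≈ 0.4329 bits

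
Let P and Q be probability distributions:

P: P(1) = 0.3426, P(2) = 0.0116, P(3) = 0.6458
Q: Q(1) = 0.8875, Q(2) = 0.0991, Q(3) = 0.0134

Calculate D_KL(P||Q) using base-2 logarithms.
3.1042 bits

D_KL(P||Q) = Σ P(x) log₂(P(x)/Q(x))

Computing term by term:
  P(1)·log₂(P(1)/Q(1)) = 0.3426·log₂(0.3426/0.8875) = -0.47047
  P(2)·log₂(P(2)/Q(2)) = 0.0116·log₂(0.0116/0.0991) = -0.03590
  P(3)·log₂(P(3)/Q(3)) = 0.6458·log₂(0.6458/0.0134) = 3.61053

D_KL(P||Q) = -0.47047 - 0.03590 + 3.61053 = 3.10416 ≈ 3.1042 bits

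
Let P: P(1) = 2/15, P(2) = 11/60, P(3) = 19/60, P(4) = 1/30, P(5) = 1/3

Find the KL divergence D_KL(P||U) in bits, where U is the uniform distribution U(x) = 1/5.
0.2684 bits

U(i) = 1/5 for all i

D_KL(P||U) = Σ P(x) log₂(P(x) / (1/5))
           = Σ P(x) log₂(P(x)) + log₂(5)
           = log₂(5) - H(P)

H(P) = -Σ P(x) log₂(P(x)):
  -P(1)·log₂(P(1)) = -(2/15)·log₂(2/15) = 0.38759
  -P(2)·log₂(P(2)) = -(11/60)·log₂(11/60) = 0.44870
  -P(3)·log₂(P(3)) = -(19/60)·log₂(19/60) = 0.52534
  -P(4)·log₂(P(4)) = -(1/30)·log₂(1/30) = 0.16356
  -P(5)·log₂(P(5)) = -(1/3)·log₂(1/3) = 0.52832
H(P) = 0.38759 + 0.44870 + 0.52534 + 0.16356 + 0.52832 = 2.05351 bits

log₂(5) = 2.32193 bits

D_KL(P||U) = 2.32193 - 2.05351 = 0.26842 ≈ 0.2684 bits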